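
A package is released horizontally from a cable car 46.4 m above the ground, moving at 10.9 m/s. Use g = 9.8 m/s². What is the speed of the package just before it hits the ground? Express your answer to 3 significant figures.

Fall time: t = √(2 × 46.4 / 9.8) = 3.077 s.
At impact: v_x = 10.9 m/s (unchanged), v_y = g t = 9.8 × 3.077 = 30.15 m/s.
Speed = √(v_x² + v_y²) = √(118.8 + 909.0) = 32.1 m/s.

32.1 m/s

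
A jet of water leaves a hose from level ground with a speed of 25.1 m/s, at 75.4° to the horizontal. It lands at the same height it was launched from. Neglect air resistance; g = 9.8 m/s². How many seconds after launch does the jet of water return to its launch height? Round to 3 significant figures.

Vertical component: v_y = 25.1 sin 75.4° = 24.29 m/s.
For a projectile landing at launch height, time of flight is t = 2 v_y / g = 2 × 24.29 / 9.8 = 4.96 s.

4.96 s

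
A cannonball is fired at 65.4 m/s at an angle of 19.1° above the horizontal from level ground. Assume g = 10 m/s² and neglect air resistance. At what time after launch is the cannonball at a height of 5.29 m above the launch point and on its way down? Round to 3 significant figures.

4.02 s

v_y0 = 65.4 sin 19.1° = 21.40 m/s.
Set y = v_y0 t − ½ g t² = 5.29: 5.000 t² − 21.40 t + 5.29 = 0.
t = [21.40 ± √(458.0 − 105.8)] / 10 = (21.40 ± 18.77) / 10, giving t = 0.263 s or t = 4.02 s.
On the way down corresponds to the larger root: t = 4.02 s.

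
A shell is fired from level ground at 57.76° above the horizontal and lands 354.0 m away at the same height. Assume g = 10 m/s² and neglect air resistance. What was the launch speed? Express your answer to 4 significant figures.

On level ground, R = v₀² sin(2θ) / g, so v₀ = √(R g / sin 2θ).
sin(2 × 57.76°) = 0.9024.
v₀ = √(354.0 × 10 / 0.9024) = √3922.9 = 62.63 m/s.

62.63 m/s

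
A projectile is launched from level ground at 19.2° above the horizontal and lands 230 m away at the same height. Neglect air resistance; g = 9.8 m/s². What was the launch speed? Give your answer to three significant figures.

60.2 m/s

On level ground, R = v₀² sin(2θ) / g, so v₀ = √(R g / sin 2θ).
sin(2 × 19.2°) = 0.6211.
v₀ = √(230 × 9.8 / 0.6211) = √3629 = 60.2 m/s.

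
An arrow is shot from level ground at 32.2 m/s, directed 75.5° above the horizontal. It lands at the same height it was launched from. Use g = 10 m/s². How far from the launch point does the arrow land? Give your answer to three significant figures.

For level ground, R = v₀² sin(2θ) / g.
sin(2 × 75.5°) = sin 151.0° = 0.4848.
R = (32.2)² × 0.4848 / 10 = 50.3 m.

50.3 m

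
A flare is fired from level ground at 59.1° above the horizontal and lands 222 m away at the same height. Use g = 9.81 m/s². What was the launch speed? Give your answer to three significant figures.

49.7 m/s

On level ground, R = v₀² sin(2θ) / g, so v₀ = √(R g / sin 2θ).
sin(2 × 59.1°) = 0.8813.
v₀ = √(222 × 9.81 / 0.8813) = √2471 = 49.7 m/s.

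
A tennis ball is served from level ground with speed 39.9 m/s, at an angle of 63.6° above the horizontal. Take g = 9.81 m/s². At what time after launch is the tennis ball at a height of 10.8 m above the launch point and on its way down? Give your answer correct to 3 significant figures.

v_y0 = 39.9 sin 63.6° = 35.74 m/s.
Set y = v_y0 t − ½ g t² = 10.8: 4.905 t² − 35.74 t + 10.8 = 0.
t = [35.74 ± √(1277 − 211.9)] / 9.81 = (35.74 ± 32.64) / 9.81, giving t = 0.316 s or t = 6.97 s.
On the way down corresponds to the larger root: t = 6.97 s.

6.97 s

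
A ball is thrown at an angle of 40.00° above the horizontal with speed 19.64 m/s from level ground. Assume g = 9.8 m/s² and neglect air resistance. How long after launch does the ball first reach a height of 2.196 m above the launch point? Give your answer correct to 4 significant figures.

0.1876 s

v_y0 = 19.64 sin 40.00° = 12.624 m/s.
Set y = v_y0 t − ½ g t² = 2.196: 4.900 t² − 12.624 t + 2.196 = 0.
t = [12.624 ± √(159.37 − 43.042)] / 9.8 = (12.624 ± 10.786) / 9.8, giving t = 0.1876 s or t = 2.389 s.
The ball is on the way up at the first time, so t = 0.1876 s.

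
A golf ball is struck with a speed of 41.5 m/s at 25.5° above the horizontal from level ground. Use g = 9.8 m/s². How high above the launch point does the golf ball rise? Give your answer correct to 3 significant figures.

16.3 m

Vertical component of launch velocity: v_y = 41.5 sin 25.5° = 17.87 m/s.
At the highest point the vertical velocity is zero, so v_y² = 2 g h_max.
h_max = (17.87)² / (2 × 9.8) = 319.3 / 19.60 = 16.3 m.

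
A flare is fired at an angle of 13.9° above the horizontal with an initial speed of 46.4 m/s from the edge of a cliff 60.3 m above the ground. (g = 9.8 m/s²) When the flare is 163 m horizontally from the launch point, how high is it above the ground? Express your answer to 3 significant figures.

36.5 m

v_x = 46.4 cos 13.9° = 45.04 m/s, v_y0 = 46.4 sin 13.9° = 11.15 m/s.
Time to reach x = 163 m: t = x / v_x = 163 / 45.04 = 3.619 s.
y = 60.3 + v_y0 t − ½ g t² = 60.3 + 11.15×3.619 − 4.900×3.619² = 36.5 m.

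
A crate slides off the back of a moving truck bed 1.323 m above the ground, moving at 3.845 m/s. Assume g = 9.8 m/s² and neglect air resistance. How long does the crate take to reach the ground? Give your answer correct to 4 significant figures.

0.5196 s

The horizontal speed doesn't affect the fall. With v_y0 = 0, h = ½ g t².
t = √(2 × 1.323 / 9.8) = √0.27000 = 0.5196 s.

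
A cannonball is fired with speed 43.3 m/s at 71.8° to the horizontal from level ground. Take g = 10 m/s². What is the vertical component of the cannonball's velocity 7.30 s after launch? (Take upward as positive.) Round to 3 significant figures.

Initial vertical component: v_y0 = 43.3 sin 71.8° = 41.13 m/s.
v_y(t) = v_y0 − g t = 41.13 − 10 × 7.30 = -31.9 m/s.

-31.9 m/s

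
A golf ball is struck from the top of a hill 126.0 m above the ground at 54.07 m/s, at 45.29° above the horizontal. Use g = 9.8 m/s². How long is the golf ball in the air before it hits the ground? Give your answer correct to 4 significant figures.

Vertical component: v_y = 54.07 sin 45.29° = 38.426 m/s.
Taking up as positive with launch at y = 126.0 m, landing at y = 0: 0 = 126.0 + 38.426 t − ½(9.8) t².
Solving 4.900 t² − 38.426 t − 126.0 = 0 gives t = [38.426 + √(38.426² + 4·4.900·126.0)] / 9.800 = 10.33 s.

10.33 s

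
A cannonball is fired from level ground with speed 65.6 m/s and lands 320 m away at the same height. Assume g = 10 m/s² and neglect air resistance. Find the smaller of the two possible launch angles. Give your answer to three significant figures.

Level-ground range: R = v₀² sin(2θ)/g ⇒ sin 2θ = R g / v₀² = 320×10/65.6² = 0.7436.
2θ = arcsin(0.7436) = 48.04° or 180° − 48.04° = 131.96°.
So θ = 24.0° or θ = 66.0°.

24.0°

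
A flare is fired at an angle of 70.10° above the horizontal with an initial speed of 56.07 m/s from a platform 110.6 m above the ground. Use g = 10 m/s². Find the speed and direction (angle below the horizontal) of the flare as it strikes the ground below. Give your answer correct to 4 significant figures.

73.18 m/s at 74.88° below the horizontal

v_x = 56.07 cos 70.10° = 19.085 m/s (constant).
|v_y| at impact = √((52.722)² + 2×10×110.6) = 70.651 m/s.
Speed = √(19.085² + 70.651²) = 73.18 m/s; angle = arctan(70.651/19.085) = 74.88° below horizontal.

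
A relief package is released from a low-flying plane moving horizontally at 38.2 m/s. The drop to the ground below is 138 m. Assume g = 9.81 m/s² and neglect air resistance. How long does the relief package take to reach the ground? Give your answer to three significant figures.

The horizontal speed doesn't affect the fall. With v_y0 = 0, h = ½ g t².
t = √(2 × 138 / 9.81) = √28.13 = 5.30 s.

5.30 s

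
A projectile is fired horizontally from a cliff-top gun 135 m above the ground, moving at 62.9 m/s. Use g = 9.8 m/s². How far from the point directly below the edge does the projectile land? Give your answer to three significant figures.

Initial vertical velocity is zero, so the fall time comes from h = ½ g t²: t = √(2 × 135 / 9.8) = 5.249 s.
Horizontal motion is uniform at 62.9 m/s, so x = 62.9 × 5.249 = 330 m.

330 m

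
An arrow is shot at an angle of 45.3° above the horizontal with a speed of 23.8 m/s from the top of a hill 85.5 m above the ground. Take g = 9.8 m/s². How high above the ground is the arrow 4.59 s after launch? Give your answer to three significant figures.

59.9 m

v_y0 = 23.8 sin 45.3° = 16.92 m/s.
y(t) = 85.5 + v_y0 t − ½ g t² = 85.5 + 16.92×4.59 − ½×9.8×4.59² = 59.9 m.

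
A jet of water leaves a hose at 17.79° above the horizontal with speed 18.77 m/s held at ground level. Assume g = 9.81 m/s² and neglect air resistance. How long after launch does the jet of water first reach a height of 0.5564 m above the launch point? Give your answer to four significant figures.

v_y0 = 18.77 sin 17.79° = 5.7348 m/s.
Set y = v_y0 t − ½ g t² = 0.5564: 4.905 t² − 5.7348 t + 0.5564 = 0.
t = [5.7348 ± √(32.888 − 10.917)] / 9.81 = (5.7348 ± 4.6873) / 9.81, giving t = 0.1068 s or t = 1.062 s.
The jet of water is on the way up at the first time, so t = 0.1068 s.

0.1068 s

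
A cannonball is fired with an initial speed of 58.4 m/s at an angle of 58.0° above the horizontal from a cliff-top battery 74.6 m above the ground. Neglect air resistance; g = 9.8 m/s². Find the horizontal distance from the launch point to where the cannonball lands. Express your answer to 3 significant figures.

Components: v_x = 58.4 cos 58.0° = 30.95 m/s, v_y = 58.4 sin 58.0° = 49.53 m/s.
Vertical: 0 = 74.6 + 49.53 t − ½(9.8) t² ⇒ 4.900 t² − 49.53 t − 74.6 = 0.
t = [49.53 + √(2453 + 1462)] / 9.800 = 11.44 s.
Horizontal: R = v_x · t = 30.95 × 11.44 = 354 m.

354 m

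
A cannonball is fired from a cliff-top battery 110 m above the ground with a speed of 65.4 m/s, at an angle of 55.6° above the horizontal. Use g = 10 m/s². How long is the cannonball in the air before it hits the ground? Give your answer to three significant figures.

12.5 s

Vertical component: v_y = 65.4 sin 55.6° = 53.96 m/s.
Taking up as positive with launch at y = 110 m, landing at y = 0: 0 = 110 + 53.96 t − ½(10) t².
Solving 5.000 t² − 53.96 t − 110 = 0 gives t = [53.96 + √(53.96² + 4·5.000·110)] / 10.00 = 12.5 s.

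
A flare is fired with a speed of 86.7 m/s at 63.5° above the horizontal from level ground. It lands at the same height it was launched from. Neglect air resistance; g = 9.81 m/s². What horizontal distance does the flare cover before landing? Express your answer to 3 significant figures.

For level ground, R = v₀² sin(2θ) / g.
sin(2 × 63.5°) = sin 127.0° = 0.7986.
R = (86.7)² × 0.7986 / 9.81 = 612 m.

612 m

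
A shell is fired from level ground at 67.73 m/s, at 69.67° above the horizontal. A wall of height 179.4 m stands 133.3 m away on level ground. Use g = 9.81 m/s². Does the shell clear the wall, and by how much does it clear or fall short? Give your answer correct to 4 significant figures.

Yes — it clears the wall by 22.98 m.

v_x = 67.73 cos 69.67° = 23.531 m/s; v_y0 = 67.73 sin 69.67° = 63.511 m/s.
Time to reach the wall: t = 133.3 / 23.531 = 5.6649 s.
Height at that point: y = 63.511×5.6649 − 4.905×5.6649² = 202.38 m.
That is 202.38 − 179.4 = 22.98 m above the top of the wall, so the shell clears it.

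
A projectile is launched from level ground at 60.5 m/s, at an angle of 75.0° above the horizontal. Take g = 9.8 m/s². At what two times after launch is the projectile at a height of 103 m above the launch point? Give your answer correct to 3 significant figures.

2.15 s and 9.78 s

v_y0 = 60.5 sin 75.0° = 58.44 m/s.
Set y = v_y0 t − ½ g t² = 103: 4.900 t² − 58.44 t + 103 = 0.
t = [58.44 ± √(3415 − 2019)] / 9.8 = (58.44 ± 37.36) / 9.8, giving t = 2.15 s or t = 9.78 s.
So the projectile is at 103 m at t = 2.15 s (rising) and t = 9.78 s (falling).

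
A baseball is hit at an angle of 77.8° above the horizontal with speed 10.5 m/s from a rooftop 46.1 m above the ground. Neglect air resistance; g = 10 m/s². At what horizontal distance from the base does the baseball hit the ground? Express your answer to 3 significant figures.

9.39 m

Components: v_x = 10.5 cos 77.8° = 2.219 m/s, v_y = 10.5 sin 77.8° = 10.26 m/s.
Vertical: 0 = 46.1 + 10.26 t − ½(10) t² ⇒ 5.000 t² − 10.26 t − 46.1 = 0.
t = [10.26 + √(105.3 + 922.0)] / 10.00 = 4.231 s.
Horizontal: R = v_x · t = 2.219 × 4.231 = 9.39 m.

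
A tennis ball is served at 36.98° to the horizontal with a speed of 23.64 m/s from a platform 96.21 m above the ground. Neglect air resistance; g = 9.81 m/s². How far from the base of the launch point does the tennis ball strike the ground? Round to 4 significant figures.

Components: v_x = 23.64 cos 36.98° = 18.885 m/s, v_y = 23.64 sin 36.98° = 14.220 m/s.
Vertical: 0 = 96.21 + 14.220 t − ½(9.81) t² ⇒ 4.905 t² − 14.220 t − 96.21 = 0.
t = [14.220 + √(202.21 + 1887.6)] / 9.810 = 6.1095 s.
Horizontal: R = v_x · t = 18.885 × 6.1095 = 115.4 m.

115.4 m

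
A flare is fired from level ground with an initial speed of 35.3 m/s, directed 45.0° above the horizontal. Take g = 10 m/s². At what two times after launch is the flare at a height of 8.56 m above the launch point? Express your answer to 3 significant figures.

0.370 s and 4.62 s

v_y0 = 35.3 sin 45.0° = 24.96 m/s.
Set y = v_y0 t − ½ g t² = 8.56: 5.000 t² − 24.96 t + 8.56 = 0.
t = [24.96 ± √(623.0 − 171.2)] / 10 = (24.96 ± 21.26) / 10, giving t = 0.370 s or t = 4.62 s.
So the flare is at 8.56 m at t = 0.370 s (rising) and t = 4.62 s (falling).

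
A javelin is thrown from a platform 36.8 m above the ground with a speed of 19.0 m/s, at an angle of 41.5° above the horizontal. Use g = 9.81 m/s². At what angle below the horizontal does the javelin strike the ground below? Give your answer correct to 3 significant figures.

64.4°

v_x = 19.0 cos 41.5° = 14.23 m/s.
At impact |v_y| = √(v_y0² + 2 g h) = √(12.59² + 2×9.81×36.8) = 29.67 m/s.
Angle below horizontal = arctan(|v_y| / v_x) = arctan(29.67 / 14.23) = 64.4°.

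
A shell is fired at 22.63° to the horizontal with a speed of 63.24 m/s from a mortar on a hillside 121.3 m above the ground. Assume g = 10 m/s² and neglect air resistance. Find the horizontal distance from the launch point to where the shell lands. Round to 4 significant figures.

Components: v_x = 63.24 cos 22.63° = 58.371 m/s, v_y = 63.24 sin 22.63° = 24.333 m/s.
Vertical: 0 = 121.3 + 24.333 t − ½(10) t² ⇒ 5.000 t² − 24.333 t − 121.3 = 0.
t = [24.333 + √(592.09 + 2426.0)] / 10.00 = 7.9270 s.
Horizontal: R = v_x · t = 58.371 × 7.9270 = 462.7 m.

462.7 m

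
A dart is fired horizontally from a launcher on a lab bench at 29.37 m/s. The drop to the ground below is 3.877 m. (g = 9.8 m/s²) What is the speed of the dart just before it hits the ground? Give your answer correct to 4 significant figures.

Fall time: t = √(2 × 3.877 / 9.8) = 0.88951 s.
At impact: v_x = 29.37 m/s (unchanged), v_y = g t = 9.8 × 0.88951 = 8.7172 m/s.
Speed = √(v_x² + v_y²) = √(862.60 + 75.990) = 30.64 m/s.

30.64 m/s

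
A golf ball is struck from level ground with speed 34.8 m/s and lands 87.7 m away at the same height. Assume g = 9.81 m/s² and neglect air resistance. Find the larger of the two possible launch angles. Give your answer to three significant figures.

67.4°

Level-ground range: R = v₀² sin(2θ)/g ⇒ sin 2θ = R g / v₀² = 87.7×9.81/34.8² = 0.7104.
2θ = arcsin(0.7104) = 45.27° or 180° − 45.27° = 134.73°.
So θ = 22.6° or θ = 67.4°.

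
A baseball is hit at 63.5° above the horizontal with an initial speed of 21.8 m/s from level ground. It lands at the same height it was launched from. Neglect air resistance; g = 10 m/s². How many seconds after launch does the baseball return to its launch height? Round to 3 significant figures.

3.90 s

Vertical component: v_y = 21.8 sin 63.5° = 19.51 m/s.
For a projectile landing at launch height, time of flight is t = 2 v_y / g = 2 × 19.51 / 10 = 3.90 s.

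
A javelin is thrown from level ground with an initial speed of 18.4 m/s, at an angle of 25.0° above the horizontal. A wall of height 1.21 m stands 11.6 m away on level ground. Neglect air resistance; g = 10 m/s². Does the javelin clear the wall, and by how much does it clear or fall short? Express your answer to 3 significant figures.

v_x = 18.4 cos 25.0° = 16.68 m/s; v_y0 = 18.4 sin 25.0° = 7.776 m/s.
Time to reach the wall: t = 11.6 / 16.68 = 0.6954 s.
Height at that point: y = 7.776×0.6954 − 5.000×0.6954² = 2.990 m.
That is 2.990 − 1.21 = 1.78 m above the top of the wall, so the javelin clears it.

Yes — it clears the wall by 1.78 m.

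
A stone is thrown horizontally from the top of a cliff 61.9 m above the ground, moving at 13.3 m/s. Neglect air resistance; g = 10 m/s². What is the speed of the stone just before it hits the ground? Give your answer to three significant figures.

Fall time: t = √(2 × 61.9 / 10) = 3.519 s.
At impact: v_x = 13.3 m/s (unchanged), v_y = g t = 10 × 3.519 = 35.19 m/s.
Speed = √(v_x² + v_y²) = √(176.9 + 1238) = 37.6 m/s.

37.6 m/s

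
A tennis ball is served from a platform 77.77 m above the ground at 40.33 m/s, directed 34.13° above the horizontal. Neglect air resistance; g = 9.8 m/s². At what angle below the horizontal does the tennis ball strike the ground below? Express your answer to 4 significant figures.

v_x = 40.33 cos 34.13° = 33.384 m/s.
At impact |v_y| = √(v_y0² + 2 g h) = √(22.628² + 2×9.8×77.77) = 45.126 m/s.
Angle below horizontal = arctan(|v_y| / v_x) = arctan(45.126 / 33.384) = 53.51°.

53.51°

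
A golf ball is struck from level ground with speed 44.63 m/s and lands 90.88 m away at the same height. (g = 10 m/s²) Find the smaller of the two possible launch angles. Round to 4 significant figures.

13.57°

Level-ground range: R = v₀² sin(2θ)/g ⇒ sin 2θ = R g / v₀² = 90.88×10/44.63² = 0.4563.
2θ = arcsin(0.4563) = 27.149° or 180° − 27.149° = 152.851°.
So θ = 13.57° or θ = 76.43°.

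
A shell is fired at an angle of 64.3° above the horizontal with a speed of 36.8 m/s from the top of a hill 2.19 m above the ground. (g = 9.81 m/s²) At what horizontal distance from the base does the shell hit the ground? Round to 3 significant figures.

109 m

Components: v_x = 36.8 cos 64.3° = 15.96 m/s, v_y = 36.8 sin 64.3° = 33.16 m/s.
Vertical: 0 = 2.19 + 33.16 t − ½(9.81) t² ⇒ 4.905 t² − 33.16 t − 2.19 = 0.
t = [33.16 + √(1100 + 42.97)] / 9.810 = 6.826 s.
Horizontal: R = v_x · t = 15.96 × 6.826 = 109 m.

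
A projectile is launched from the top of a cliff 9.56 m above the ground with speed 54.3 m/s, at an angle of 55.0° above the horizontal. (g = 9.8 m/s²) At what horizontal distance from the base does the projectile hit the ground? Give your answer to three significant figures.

289 m

Components: v_x = 54.3 cos 55.0° = 31.15 m/s, v_y = 54.3 sin 55.0° = 44.48 m/s.
Vertical: 0 = 9.56 + 44.48 t − ½(9.8) t² ⇒ 4.900 t² − 44.48 t − 9.56 = 0.
t = [44.48 + √(1978 + 187.4)] / 9.800 = 9.287 s.
Horizontal: R = v_x · t = 31.15 × 9.287 = 289 m.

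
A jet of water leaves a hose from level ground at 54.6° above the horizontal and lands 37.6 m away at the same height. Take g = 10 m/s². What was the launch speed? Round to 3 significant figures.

On level ground, R = v₀² sin(2θ) / g, so v₀ = √(R g / sin 2θ).
sin(2 × 54.6°) = 0.9444.
v₀ = √(37.6 × 10 / 0.9444) = √398.1 = 20.0 m/s.

20.0 m/s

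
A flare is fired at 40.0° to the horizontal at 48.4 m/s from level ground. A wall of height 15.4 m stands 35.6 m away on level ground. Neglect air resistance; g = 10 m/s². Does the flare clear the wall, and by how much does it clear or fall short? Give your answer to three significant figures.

v_x = 48.4 cos 40.0° = 37.08 m/s; v_y0 = 48.4 sin 40.0° = 31.11 m/s.
Time to reach the wall: t = 35.6 / 37.08 = 0.9601 s.
Height at that point: y = 31.11×0.9601 − 5.000×0.9601² = 25.26 m.
That is 25.26 − 15.4 = 9.86 m above the top of the wall, so the flare clears it.

Yes — it clears the wall by 9.86 m.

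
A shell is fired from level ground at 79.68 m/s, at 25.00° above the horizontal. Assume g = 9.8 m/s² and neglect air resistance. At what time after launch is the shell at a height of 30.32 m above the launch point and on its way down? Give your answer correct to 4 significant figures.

v_y0 = 79.68 sin 25.00° = 33.674 m/s.
Set y = v_y0 t − ½ g t² = 30.32: 4.900 t² − 33.674 t + 30.32 = 0.
t = [33.674 ± √(1133.9 − 594.27)] / 9.8 = (33.674 ± 23.230) / 9.8, giving t = 1.066 s or t = 5.807 s.
On the way down corresponds to the larger root: t = 5.807 s.

5.807 s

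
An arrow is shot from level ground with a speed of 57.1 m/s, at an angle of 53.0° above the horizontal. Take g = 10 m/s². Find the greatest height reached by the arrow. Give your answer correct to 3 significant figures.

Vertical component of launch velocity: v_y = 57.1 sin 53.0° = 45.60 m/s.
At the highest point the vertical velocity is zero, so v_y² = 2 g h_max.
h_max = (45.60)² / (2 × 10) = 2079 / 20.00 = 104 m.

104 m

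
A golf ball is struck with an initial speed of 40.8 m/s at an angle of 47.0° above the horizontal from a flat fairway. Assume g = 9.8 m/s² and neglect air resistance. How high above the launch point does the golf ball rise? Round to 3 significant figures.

Vertical component of launch velocity: v_y = 40.8 sin 47.0° = 29.84 m/s.
At the highest point the vertical velocity is zero, so v_y² = 2 g h_max.
h_max = (29.84)² / (2 × 9.8) = 890.4 / 19.60 = 45.4 m.

45.4 m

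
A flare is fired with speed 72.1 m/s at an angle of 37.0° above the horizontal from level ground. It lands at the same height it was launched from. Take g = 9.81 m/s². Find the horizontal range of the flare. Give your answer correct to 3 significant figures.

509 m

Components: v_x = 72.1 cos 37.0° = 57.58 m/s, v_y = 72.1 sin 37.0° = 43.39 m/s.
Time of flight (same landing height): t = 2 v_y / g = 2 × 43.39 / 9.81 = 8.846 s.
Range: R = v_x · t = 57.58 × 8.846 = 509 m.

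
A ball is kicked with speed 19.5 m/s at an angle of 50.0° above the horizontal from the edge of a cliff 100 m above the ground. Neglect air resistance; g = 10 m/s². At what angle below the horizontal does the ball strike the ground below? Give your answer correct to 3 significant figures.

v_x = 19.5 cos 50.0° = 12.53 m/s.
At impact |v_y| = √(v_y0² + 2 g h) = √(14.94² + 2×10×100) = 47.15 m/s.
Angle below horizontal = arctan(|v_y| / v_x) = arctan(47.15 / 12.53) = 75.1°.

75.1°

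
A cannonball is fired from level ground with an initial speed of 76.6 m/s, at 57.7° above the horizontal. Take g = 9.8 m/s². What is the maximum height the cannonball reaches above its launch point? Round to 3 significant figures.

Vertical component of launch velocity: v_y = 76.6 sin 57.7° = 64.75 m/s.
At the highest point the vertical velocity is zero, so v_y² = 2 g h_max.
h_max = (64.75)² / (2 × 9.8) = 4193 / 19.60 = 214 m.

214 m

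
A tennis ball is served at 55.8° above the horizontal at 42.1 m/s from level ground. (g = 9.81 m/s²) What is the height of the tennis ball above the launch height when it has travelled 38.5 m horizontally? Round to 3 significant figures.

43.7 m

v_x = 42.1 cos 55.8° = 23.66 m/s, v_y0 = 42.1 sin 55.8° = 34.82 m/s.
Time to reach x = 38.5 m: t = x / v_x = 38.5 / 23.66 = 1.627 s.
y = v_y0 t − ½ g t² = 34.82×1.627 − 4.905×1.627² = 43.7 m.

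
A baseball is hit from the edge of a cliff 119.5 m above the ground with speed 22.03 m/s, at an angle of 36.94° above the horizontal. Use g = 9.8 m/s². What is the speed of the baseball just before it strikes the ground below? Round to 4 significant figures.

53.17 m/s

v_x = 22.03 cos 36.94° = 17.608 m/s is unchanged throughout.
For the vertical component, v_y² = v_y0² + 2 g h = (13.240)² + 2×9.8×119.5 = 2517.5, so |v_y| = 50.175 m/s.
Impact speed = √(v_x² + v_y²) = √(310.04 + 2517.5) = 53.17 m/s.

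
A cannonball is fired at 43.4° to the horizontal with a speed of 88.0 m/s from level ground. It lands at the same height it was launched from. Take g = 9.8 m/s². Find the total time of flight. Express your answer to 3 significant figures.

Vertical component: v_y = 88.0 sin 43.4° = 60.46 m/s.
For a projectile landing at launch height, time of flight is t = 2 v_y / g = 2 × 60.46 / 9.8 = 12.3 s.

12.3 s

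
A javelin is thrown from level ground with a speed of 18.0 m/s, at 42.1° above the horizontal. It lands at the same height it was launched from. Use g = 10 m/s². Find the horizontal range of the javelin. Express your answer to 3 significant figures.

32.2 m

For level ground, R = v₀² sin(2θ) / g.
sin(2 × 42.1°) = sin 84.20° = 0.9949.
R = (18.0)² × 0.9949 / 10 = 32.2 m.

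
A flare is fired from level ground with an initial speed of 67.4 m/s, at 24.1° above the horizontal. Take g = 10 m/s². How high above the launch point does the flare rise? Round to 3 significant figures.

37.9 m

Vertical component of launch velocity: v_y = 67.4 sin 24.1° = 27.52 m/s.
At the highest point the vertical velocity is zero, so v_y² = 2 g h_max.
h_max = (27.52)² / (2 × 10) = 757.4 / 20.00 = 37.9 m.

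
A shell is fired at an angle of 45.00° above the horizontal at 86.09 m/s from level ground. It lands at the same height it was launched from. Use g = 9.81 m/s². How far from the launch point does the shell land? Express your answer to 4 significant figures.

755.5 m

For level ground, R = v₀² sin(2θ) / g.
sin(2 × 45.00°) = sin 90.000° = 1.000.
R = (86.09)² × 1.000 / 9.81 = 755.5 m.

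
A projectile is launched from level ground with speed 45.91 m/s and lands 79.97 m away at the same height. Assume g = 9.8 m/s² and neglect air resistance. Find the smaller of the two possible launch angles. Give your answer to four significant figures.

10.91°

Level-ground range: R = v₀² sin(2θ)/g ⇒ sin 2θ = R g / v₀² = 79.97×9.8/45.91² = 0.3718.
2θ = arcsin(0.3718) = 21.827° or 180° − 21.827° = 158.173°.
So θ = 10.91° or θ = 79.09°.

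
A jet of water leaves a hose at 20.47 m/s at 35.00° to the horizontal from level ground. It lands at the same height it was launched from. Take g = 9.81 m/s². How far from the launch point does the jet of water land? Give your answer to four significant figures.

Components: v_x = 20.47 cos 35.00° = 16.768 m/s, v_y = 20.47 sin 35.00° = 11.741 m/s.
Time of flight (same landing height): t = 2 v_y / g = 2 × 11.741 / 9.81 = 2.3937 s.
Range: R = v_x · t = 16.768 × 2.3937 = 40.14 m.

40.14 m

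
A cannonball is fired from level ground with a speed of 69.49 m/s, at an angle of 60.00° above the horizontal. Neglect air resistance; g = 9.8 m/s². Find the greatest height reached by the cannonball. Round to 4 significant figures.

184.8 m

Vertical component of launch velocity: v_y = 69.49 sin 60.00° = 60.180 m/s.
At the highest point the vertical velocity is zero, so v_y² = 2 g h_max.
h_max = (60.180)² / (2 × 9.8) = 3621.6 / 19.60 = 184.8 m.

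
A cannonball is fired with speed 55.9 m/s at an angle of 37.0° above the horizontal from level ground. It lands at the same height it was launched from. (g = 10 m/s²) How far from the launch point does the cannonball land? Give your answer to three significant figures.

For level ground, R = v₀² sin(2θ) / g.
sin(2 × 37.0°) = sin 74.00° = 0.9613.
R = (55.9)² × 0.9613 / 10 = 300 m.

300 m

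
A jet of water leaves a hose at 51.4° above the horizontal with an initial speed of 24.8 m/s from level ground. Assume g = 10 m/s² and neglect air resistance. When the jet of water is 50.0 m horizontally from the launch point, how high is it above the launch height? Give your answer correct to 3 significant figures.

10.4 m

v_x = 24.8 cos 51.4° = 15.47 m/s, v_y0 = 24.8 sin 51.4° = 19.38 m/s.
Time to reach x = 50.0 m: t = x / v_x = 50.0 / 15.47 = 3.232 s.
y = v_y0 t − ½ g t² = 19.38×3.232 − 5.000×3.232² = 10.4 m.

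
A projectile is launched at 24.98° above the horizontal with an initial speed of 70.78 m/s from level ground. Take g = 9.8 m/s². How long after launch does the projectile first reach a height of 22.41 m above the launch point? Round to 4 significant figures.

v_y0 = 70.78 sin 24.98° = 29.891 m/s.
Set y = v_y0 t − ½ g t² = 22.41: 4.900 t² − 29.891 t + 22.41 = 0.
t = [29.891 ± √(893.47 − 439.24)] / 9.8 = (29.891 ± 21.313) / 9.8, giving t = 0.8753 s or t = 5.225 s.
The projectile is on the way up at the first time, so t = 0.8753 s.

0.8753 s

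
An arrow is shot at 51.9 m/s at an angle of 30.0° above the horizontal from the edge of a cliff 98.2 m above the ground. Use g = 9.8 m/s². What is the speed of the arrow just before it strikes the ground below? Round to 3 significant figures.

v_x = 51.9 cos 30.0° = 44.95 m/s is unchanged throughout.
For the vertical component, v_y² = v_y0² + 2 g h = (25.95)² + 2×9.8×98.2 = 2598, so |v_y| = 50.97 m/s.
Impact speed = √(v_x² + v_y²) = √(2021 + 2598) = 68.0 m/s.

68.0 m/s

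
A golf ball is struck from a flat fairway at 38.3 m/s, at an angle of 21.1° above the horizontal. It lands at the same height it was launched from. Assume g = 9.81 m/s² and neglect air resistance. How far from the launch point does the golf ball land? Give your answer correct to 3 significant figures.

Components: v_x = 38.3 cos 21.1° = 35.73 m/s, v_y = 38.3 sin 21.1° = 13.79 m/s.
Time of flight (same landing height): t = 2 v_y / g = 2 × 13.79 / 9.81 = 2.811 s.
Range: R = v_x · t = 35.73 × 2.811 = 100 m.

100 m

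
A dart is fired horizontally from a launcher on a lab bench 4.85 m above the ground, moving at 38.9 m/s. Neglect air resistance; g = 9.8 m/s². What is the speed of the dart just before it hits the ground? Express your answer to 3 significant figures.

Fall time: t = √(2 × 4.85 / 9.8) = 0.9949 s.
At impact: v_x = 38.9 m/s (unchanged), v_y = g t = 9.8 × 0.9949 = 9.750 m/s.
Speed = √(v_x² + v_y²) = √(1513 + 95.06) = 40.1 m/s.

40.1 m/s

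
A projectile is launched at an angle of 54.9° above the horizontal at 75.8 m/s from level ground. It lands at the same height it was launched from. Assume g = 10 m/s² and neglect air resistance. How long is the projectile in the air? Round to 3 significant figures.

Vertical component: v_y = 75.8 sin 54.9° = 62.02 m/s.
For a projectile landing at launch height, time of flight is t = 2 v_y / g = 2 × 62.02 / 10 = 12.4 s.

12.4 s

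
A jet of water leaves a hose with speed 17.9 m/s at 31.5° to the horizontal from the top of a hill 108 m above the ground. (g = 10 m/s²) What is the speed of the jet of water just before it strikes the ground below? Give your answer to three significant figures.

v_x = 17.9 cos 31.5° = 15.26 m/s is unchanged throughout.
For the vertical component, v_y² = v_y0² + 2 g h = (9.353)² + 2×10×108 = 2247, so |v_y| = 47.40 m/s.
Impact speed = √(v_x² + v_y²) = √(232.9 + 2247) = 49.8 m/s.

49.8 m/s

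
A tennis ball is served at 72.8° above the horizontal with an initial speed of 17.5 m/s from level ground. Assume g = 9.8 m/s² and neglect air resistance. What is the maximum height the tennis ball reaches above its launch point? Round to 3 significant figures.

14.3 m

Vertical component of launch velocity: v_y = 17.5 sin 72.8° = 16.72 m/s.
At the highest point the vertical velocity is zero, so v_y² = 2 g h_max.
h_max = (16.72)² / (2 × 9.8) = 279.6 / 19.60 = 14.3 m.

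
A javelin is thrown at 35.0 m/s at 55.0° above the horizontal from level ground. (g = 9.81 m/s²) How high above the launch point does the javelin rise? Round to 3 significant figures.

Vertical component of launch velocity: v_y = 35.0 sin 55.0° = 28.67 m/s.
At the highest point the vertical velocity is zero, so v_y² = 2 g h_max.
h_max = (28.67)² / (2 × 9.81) = 822.0 / 19.62 = 41.9 m.

41.9 m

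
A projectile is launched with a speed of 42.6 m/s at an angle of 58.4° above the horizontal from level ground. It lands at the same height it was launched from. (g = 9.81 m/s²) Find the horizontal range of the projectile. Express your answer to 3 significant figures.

165 m

Components: v_x = 42.6 cos 58.4° = 22.32 m/s, v_y = 42.6 sin 58.4° = 36.28 m/s.
Time of flight (same landing height): t = 2 v_y / g = 2 × 36.28 / 9.81 = 7.397 s.
Range: R = v_x · t = 22.32 × 7.397 = 165 m.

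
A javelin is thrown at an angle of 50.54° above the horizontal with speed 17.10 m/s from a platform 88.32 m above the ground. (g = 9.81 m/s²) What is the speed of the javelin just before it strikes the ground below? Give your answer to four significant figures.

v_x = 17.10 cos 50.54° = 10.868 m/s is unchanged throughout.
For the vertical component, v_y² = v_y0² + 2 g h = (13.202)² + 2×9.81×88.32 = 1907.1, so |v_y| = 43.670 m/s.
Impact speed = √(v_x² + v_y²) = √(118.11 + 1907.1) = 45.00 m/s.

45.00 m/s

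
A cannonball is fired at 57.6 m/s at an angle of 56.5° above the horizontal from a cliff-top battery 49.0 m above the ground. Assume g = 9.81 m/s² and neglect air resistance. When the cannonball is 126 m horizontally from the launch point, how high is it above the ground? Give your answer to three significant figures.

162 m

v_x = 57.6 cos 56.5° = 31.79 m/s, v_y0 = 57.6 sin 56.5° = 48.03 m/s.
Time to reach x = 126 m: t = x / v_x = 126 / 31.79 = 3.964 s.
y = 49.0 + v_y0 t − ½ g t² = 49.0 + 48.03×3.964 − 4.905×3.964² = 162 m.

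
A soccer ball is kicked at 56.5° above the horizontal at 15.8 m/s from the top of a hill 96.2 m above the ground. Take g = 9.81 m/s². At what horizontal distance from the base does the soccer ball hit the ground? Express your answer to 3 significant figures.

Components: v_x = 15.8 cos 56.5° = 8.721 m/s, v_y = 15.8 sin 56.5° = 13.18 m/s.
Vertical: 0 = 96.2 + 13.18 t − ½(9.81) t² ⇒ 4.905 t² − 13.18 t − 96.2 = 0.
t = [13.18 + √(173.7 + 1887)] / 9.810 = 5.971 s.
Horizontal: R = v_x · t = 8.721 × 5.971 = 52.1 m.

52.1 m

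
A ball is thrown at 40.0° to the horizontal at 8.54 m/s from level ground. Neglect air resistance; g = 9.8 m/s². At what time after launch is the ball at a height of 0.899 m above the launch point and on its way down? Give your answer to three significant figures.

0.921 s

v_y0 = 8.54 sin 40.0° = 5.489 m/s.
Set y = v_y0 t − ½ g t² = 0.899: 4.900 t² − 5.489 t + 0.899 = 0.
t = [5.489 ± √(30.13 − 17.62)] / 9.8 = (5.489 ± 3.537) / 9.8, giving t = 0.199 s or t = 0.921 s.
On the way down corresponds to the larger root: t = 0.921 s.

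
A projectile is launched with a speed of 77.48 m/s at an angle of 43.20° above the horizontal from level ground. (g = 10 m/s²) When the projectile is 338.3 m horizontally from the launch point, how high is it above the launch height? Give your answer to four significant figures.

138.3 m

v_x = 77.48 cos 43.20° = 56.480 m/s, v_y0 = 77.48 sin 43.20° = 53.039 m/s.
Time to reach x = 338.3 m: t = x / v_x = 338.3 / 56.480 = 5.9897 s.
y = v_y0 t − ½ g t² = 53.039×5.9897 − 5.000×5.9897² = 138.3 m.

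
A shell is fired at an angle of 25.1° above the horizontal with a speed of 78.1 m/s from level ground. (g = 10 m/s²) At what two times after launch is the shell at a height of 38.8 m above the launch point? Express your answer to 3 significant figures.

1.52 s and 5.11 s

v_y0 = 78.1 sin 25.1° = 33.13 m/s.
Set y = v_y0 t − ½ g t² = 38.8: 5.000 t² − 33.13 t + 38.8 = 0.
t = [33.13 ± √(1098 − 776.0)] / 10 = (33.13 ± 17.94) / 10, giving t = 1.52 s or t = 5.11 s.
So the shell is at 38.8 m at t = 1.52 s (rising) and t = 5.11 s (falling).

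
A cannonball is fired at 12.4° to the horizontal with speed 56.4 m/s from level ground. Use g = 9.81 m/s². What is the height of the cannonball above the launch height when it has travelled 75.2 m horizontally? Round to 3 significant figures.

v_x = 56.4 cos 12.4° = 55.08 m/s, v_y0 = 56.4 sin 12.4° = 12.11 m/s.
Time to reach x = 75.2 m: t = x / v_x = 75.2 / 55.08 = 1.365 s.
y = v_y0 t − ½ g t² = 12.11×1.365 − 4.905×1.365² = 7.39 m.

7.39 m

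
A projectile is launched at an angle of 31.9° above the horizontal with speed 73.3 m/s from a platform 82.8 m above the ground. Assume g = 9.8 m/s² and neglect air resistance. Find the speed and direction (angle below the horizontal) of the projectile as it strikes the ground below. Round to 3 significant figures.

v_x = 73.3 cos 31.9° = 62.23 m/s (constant).
|v_y| at impact = √((38.73)² + 2×9.8×82.8) = 55.88 m/s.
Speed = √(62.23² + 55.88²) = 83.6 m/s; angle = arctan(55.88/62.23) = 41.9° below horizontal.

83.6 m/s at 41.9° below the horizontal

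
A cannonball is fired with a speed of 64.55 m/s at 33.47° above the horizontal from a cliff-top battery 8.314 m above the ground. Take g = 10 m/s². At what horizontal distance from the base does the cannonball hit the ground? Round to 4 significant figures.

Components: v_x = 64.55 cos 33.47° = 53.846 m/s, v_y = 64.55 sin 33.47° = 35.599 m/s.
Vertical: 0 = 8.314 + 35.599 t − ½(10) t² ⇒ 5.000 t² − 35.599 t − 8.314 = 0.
t = [35.599 + √(1267.3 + 166.28)] / 10.00 = 7.3462 s.
Horizontal: R = v_x · t = 53.846 × 7.3462 = 395.6 m.

395.6 m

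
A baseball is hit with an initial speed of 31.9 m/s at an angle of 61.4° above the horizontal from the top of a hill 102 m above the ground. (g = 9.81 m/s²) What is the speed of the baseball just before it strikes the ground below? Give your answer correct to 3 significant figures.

v_x = 31.9 cos 61.4° = 15.27 m/s is unchanged throughout.
For the vertical component, v_y² = v_y0² + 2 g h = (28.01)² + 2×9.81×102 = 2786, so |v_y| = 52.78 m/s.
Impact speed = √(v_x² + v_y²) = √(233.2 + 2786) = 54.9 m/s.

54.9 m/s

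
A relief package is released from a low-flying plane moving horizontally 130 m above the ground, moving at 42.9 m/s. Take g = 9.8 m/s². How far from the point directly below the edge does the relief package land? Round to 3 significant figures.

221 m

Initial vertical velocity is zero, so the fall time comes from h = ½ g t²: t = √(2 × 130 / 9.8) = 5.151 s.
Horizontal motion is uniform at 42.9 m/s, so x = 42.9 × 5.151 = 221 m.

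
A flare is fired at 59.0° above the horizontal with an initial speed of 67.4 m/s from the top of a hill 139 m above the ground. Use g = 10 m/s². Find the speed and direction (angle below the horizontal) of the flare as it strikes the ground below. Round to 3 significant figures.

85.6 m/s at 66.1° below the horizontal

v_x = 67.4 cos 59.0° = 34.71 m/s (constant).
|v_y| at impact = √((57.77)² + 2×10×139) = 78.21 m/s.
Speed = √(34.71² + 78.21²) = 85.6 m/s; angle = arctan(78.21/34.71) = 66.1° below horizontal.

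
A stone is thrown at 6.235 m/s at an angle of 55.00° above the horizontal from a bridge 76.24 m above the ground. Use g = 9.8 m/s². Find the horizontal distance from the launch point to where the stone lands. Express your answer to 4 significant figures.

16.09 m

Components: v_x = 6.235 cos 55.00° = 3.5762 m/s, v_y = 6.235 sin 55.00° = 5.1074 m/s.
Vertical: 0 = 76.24 + 5.1074 t − ½(9.8) t² ⇒ 4.900 t² − 5.1074 t − 76.24 = 0.
t = [5.1074 + √(26.086 + 1494.3)] / 9.800 = 4.5000 s.
Horizontal: R = v_x · t = 3.5762 × 4.5000 = 16.09 m.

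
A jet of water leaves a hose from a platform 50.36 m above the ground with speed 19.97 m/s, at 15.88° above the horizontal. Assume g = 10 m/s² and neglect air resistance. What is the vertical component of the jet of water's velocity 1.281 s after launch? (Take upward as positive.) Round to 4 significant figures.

-7.346 m/s

Initial vertical component: v_y0 = 19.97 sin 15.88° = 5.4643 m/s.
v_y(t) = v_y0 − g t = 5.4643 − 10 × 1.281 = -7.346 m/s.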